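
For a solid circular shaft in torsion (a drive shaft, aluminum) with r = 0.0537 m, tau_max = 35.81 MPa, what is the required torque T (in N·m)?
Model: a solid circular shaft in torsion, so tau_max = (2·T) / (π·r^3).
Solve for T: T = (π·tau_max·r^3) / 2.
Convert to SI units:
  tau_max = 35.81 MPa = 3.581 × 10⁷ Pa
Substitute:
  T = (π × (3.581 × 10⁷) × 0.0537^3) / 2
  T = 8711 N·m
Final answer: T = 8711 N·m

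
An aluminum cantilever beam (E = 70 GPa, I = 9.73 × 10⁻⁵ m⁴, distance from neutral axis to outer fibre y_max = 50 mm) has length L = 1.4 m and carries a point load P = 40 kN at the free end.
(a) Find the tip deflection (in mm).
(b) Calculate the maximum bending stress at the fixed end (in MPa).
(a) Tip deflection of a cantilever with an end point load: δ = P·L^3 / (3·E·I). Convert P = 40 kN = 40000 N, E = 70 GPa = 7 × 10¹⁰ Pa.
  δ = (40000 × 1.4^3) / (3 × (7 × 10¹⁰) × (9.73 × 10⁻⁵)) = 0.005372 m = 5.372 mm
(b) Maximum bending moment at the fixed end: M = P·L = 40000 × 1.4 = 56000 N·m. Convert y_max = 50 mm = 0.05 m.
  σ = M·y_max / I = (56000 × 0.05) / (9.73 × 10⁻⁵) = 2.878 × 10⁷ Pa = 28.78 MPa
Final answer: (a) δ = 5.372 mm, (b) σ = 28.78 MPa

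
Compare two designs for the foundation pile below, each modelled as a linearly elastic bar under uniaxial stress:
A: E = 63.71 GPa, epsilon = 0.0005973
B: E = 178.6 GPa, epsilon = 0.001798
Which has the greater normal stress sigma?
Model: a linearly elastic bar under uniaxial stress, so sigma = E·epsilon (SI units).
  A: sigma = (6.371 × 10¹⁰) × 0.0005973 = 3.805 × 10⁷ Pa = 38.05 MPa
  B: sigma = (1.786 × 10¹¹) × 0.001798 = 3.211 × 10⁸ Pa = 321.1 MPa
321.1 MPa > 38.05 MPa, so B is larger.
Final answer: B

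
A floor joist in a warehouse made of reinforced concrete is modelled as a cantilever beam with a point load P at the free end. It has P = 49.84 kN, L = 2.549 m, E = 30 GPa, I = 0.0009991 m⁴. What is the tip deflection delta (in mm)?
Model: a cantilever beam with a point load P at the free end, so delta = (P·L^3) / (3·E·I).
Convert to SI units:
  P = 49.84 kN = 49840 N
  E = 30 GPa = 3 × 10¹⁰ Pa
Substitute:
  delta = (49840 × 2.549^3) / (3 × (3 × 10¹⁰) × 0.0009991)
  delta = 0.00918 m
Convert: delta = 0.00918 m = 9.18 mm
Final answer: delta = 9.18 mm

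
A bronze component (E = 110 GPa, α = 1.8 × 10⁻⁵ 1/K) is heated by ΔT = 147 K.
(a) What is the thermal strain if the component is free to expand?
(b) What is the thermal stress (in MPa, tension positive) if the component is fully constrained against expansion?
(a) Free thermal strain ε_th = α·ΔT = (1.8 × 10⁻⁵) × 147 = 0.002646
(b) Fully constrained, the expansion is suppressed, so σ = -E·α·ΔT. Convert E = 110 GPa = 1.1 × 10¹¹ Pa.
  σ = -(1.1 × 10¹¹) × (1.8 × 10⁻⁵) × 147 = -2.911 × 10⁸ Pa = -291.1 MPa (compressive)
Final answer: (a) ε_th = 0.002646, (b) σ = -291.1 MPa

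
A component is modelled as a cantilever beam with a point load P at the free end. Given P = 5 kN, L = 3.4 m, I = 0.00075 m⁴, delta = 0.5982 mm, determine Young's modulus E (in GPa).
Model: a cantilever beam with a point load P at the free end, so delta = (P·L^3) / (3·E·I).
Solve for E: E = (P·L^3) / (3·delta·I).
Convert to SI units:
  P = 5 kN = 5000 N
  delta = 0.5982 mm = 0.0005982 m
Substitute:
  E = (5000 × 3.4^3) / (3 × 0.0005982 × 0.00075)
  E = 1.46 × 10¹¹ Pa
Convert: E = 1.46 × 10¹¹ Pa = 146 GPa
Final answer: E = 146 GPa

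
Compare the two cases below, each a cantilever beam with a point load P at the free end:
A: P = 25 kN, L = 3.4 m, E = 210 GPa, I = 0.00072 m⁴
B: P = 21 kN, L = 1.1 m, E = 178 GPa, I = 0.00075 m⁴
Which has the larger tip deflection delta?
Model: a cantilever beam with a point load P at the free end, so delta = (P·L^3) / (3·E·I) (SI units).
  A: delta = (25000 × 3.4^3) / (3 × (2.1 × 10¹¹) × 0.00072) = 0.002166 m = 2.166 mm
  B: delta = (21000 × 1.1^3) / (3 × (1.78 × 10¹¹) × 0.00075) = 6.979 × 10⁻⁵ m = 0.06979 mm
2.166 mm > 0.06979 mm, so A is larger.
Final answer: A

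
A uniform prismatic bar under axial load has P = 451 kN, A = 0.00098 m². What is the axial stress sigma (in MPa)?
Model: a uniform prismatic bar under axial load, so sigma = P / A.
Convert to SI units:
  P = 451 kN = 451000 N
Substitute:
  sigma = 451000 / 0.00098
  sigma = 4.602 × 10⁸ Pa
Convert: sigma = 4.602 × 10⁸ Pa = 460.2 MPa
Final answer: sigma = 460.2 MPa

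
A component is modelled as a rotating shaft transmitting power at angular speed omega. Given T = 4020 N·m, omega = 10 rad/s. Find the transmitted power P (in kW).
Model: a rotating shaft transmitting power at angular speed omega, so P = T·omega.
Substitute:
  P = 4020 × 10
  P = 40200 W
Convert: P = 40200 W = 40.2 kW
Final answer: P = 40.2 kW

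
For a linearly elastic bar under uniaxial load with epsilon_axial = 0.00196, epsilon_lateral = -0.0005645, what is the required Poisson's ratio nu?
Model: a linearly elastic bar under uniaxial load, so epsilon_lateral = -nu·epsilon_axial.
Solve for nu: nu = -epsilon_lateral / epsilon_axial.
Substitute:
  nu = -(-0.0005645) / 0.00196
  nu = 0.288
Final answer: nu = 0.288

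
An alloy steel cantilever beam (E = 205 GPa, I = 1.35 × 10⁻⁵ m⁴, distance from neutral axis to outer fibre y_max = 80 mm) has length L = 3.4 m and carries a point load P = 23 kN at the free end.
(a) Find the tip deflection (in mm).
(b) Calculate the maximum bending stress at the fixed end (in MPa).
(a) Tip deflection of a cantilever with an end point load: δ = P·L^3 / (3·E·I). Convert P = 23 kN = 23000 N, E = 205 GPa = 2.05 × 10¹¹ Pa.
  δ = (23000 × 3.4^3) / (3 × (2.05 × 10¹¹) × (1.35 × 10⁻⁵)) = 0.1089 m = 108.9 mm
(b) Maximum bending moment at the fixed end: M = P·L = 23000 × 3.4 = 78200 N·m. Convert y_max = 80 mm = 0.08 m.
  σ = M·y_max / I = (78200 × 0.08) / (1.35 × 10⁻⁵) = 4.634 × 10⁸ Pa = 463.4 MPa
Final answer: (a) δ = 108.9 mm, (b) σ = 463.4 MPa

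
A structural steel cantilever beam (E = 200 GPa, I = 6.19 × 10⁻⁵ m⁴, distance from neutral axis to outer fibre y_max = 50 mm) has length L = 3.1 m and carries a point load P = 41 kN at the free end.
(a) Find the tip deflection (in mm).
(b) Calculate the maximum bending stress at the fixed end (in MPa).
(a) Tip deflection of a cantilever with an end point load: δ = P·L^3 / (3·E·I). Convert P = 41 kN = 41000 N, E = 200 GPa = 2 × 10¹¹ Pa.
  δ = (41000 × 3.1^3) / (3 × (2 × 10¹¹) × (6.19 × 10⁻⁵)) = 0.03289 m = 32.89 mm
(b) Maximum bending moment at the fixed end: M = P·L = 41000 × 3.1 = 127100 N·m. Convert y_max = 50 mm = 0.05 m.
  σ = M·y_max / I = (127100 × 0.05) / (6.19 × 10⁻⁵) = 1.027 × 10⁸ Pa = 102.7 MPa
Final answer: (a) δ = 32.89 mm, (b) σ = 102.7 MPa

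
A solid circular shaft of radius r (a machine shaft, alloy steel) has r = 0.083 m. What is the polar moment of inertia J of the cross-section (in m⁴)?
Model: a solid circular shaft of radius r, so J = (π·r^4) / 2.
Substitute:
  J = (π × 0.083^4) / 2
  J = 7.455 × 10⁻⁵ m⁴
Final answer: J = 7.455 × 10⁻⁵ m⁴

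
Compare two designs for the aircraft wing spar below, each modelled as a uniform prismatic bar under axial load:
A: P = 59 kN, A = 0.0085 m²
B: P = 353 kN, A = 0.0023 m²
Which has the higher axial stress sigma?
Model: a uniform prismatic bar under axial load, so sigma = P / A (SI units).
  A: sigma = 59000 / 0.0085 = 6.941 × 10⁶ Pa = 6.941 MPa
  B: sigma = 353000 / 0.0023 = 1.535 × 10⁸ Pa = 153.5 MPa
153.5 MPa > 6.941 MPa, so B is larger.
Final answer: B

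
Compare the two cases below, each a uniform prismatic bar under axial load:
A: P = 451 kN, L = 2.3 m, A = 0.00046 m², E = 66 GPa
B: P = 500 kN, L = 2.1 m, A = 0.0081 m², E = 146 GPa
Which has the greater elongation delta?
Model: a uniform prismatic bar under axial load, so delta = (P·L) / (A·E) (SI units).
  A: delta = (451000 × 2.3) / (0.00046 × (6.6 × 10¹⁰)) = 0.03417 m = 34.17 mm
  B: delta = (500000 × 2.1) / (0.0081 × (1.46 × 10¹¹)) = 0.0008879 m = 0.8879 mm
34.17 mm > 0.8879 mm, so A is larger.
Final answer: A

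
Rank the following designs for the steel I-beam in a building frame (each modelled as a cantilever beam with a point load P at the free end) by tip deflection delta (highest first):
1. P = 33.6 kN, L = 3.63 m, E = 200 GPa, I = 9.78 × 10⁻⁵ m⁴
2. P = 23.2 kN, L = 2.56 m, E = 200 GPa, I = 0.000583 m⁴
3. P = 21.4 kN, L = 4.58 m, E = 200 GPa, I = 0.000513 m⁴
Model: a cantilever beam with a point load P at the free end, so delta = (P·L^3) / (3·E·I) (SI units).
  Case 1: delta = (33600 × 3.63^3) / (3 × (2 × 10¹¹) × (9.78 × 10⁻⁵)) = 0.02739 m = 27.39 mm
  Case 2: delta = (23200 × 2.56^3) / (3 × (2 × 10¹¹) × 0.000583) = 0.001113 m = 1.113 mm
  Case 3: delta = (21400 × 4.58^3) / (3 × (2 × 10¹¹) × 0.000513) = 0.006679 m = 6.679 mm
Ordering: 27.39 mm (case 1) > 6.679 mm (case 3) > 1.113 mm (case 2)
Final answer: 1, 3, 2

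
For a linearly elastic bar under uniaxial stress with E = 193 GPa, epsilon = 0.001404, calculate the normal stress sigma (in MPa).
Model: a linearly elastic bar under uniaxial stress, so epsilon = sigma / E.
Solve for sigma: sigma = epsilon·E.
Convert to SI units:
  E = 193 GPa = 1.93 × 10¹¹ Pa
Substitute:
  sigma = 0.001404 × (1.93 × 10¹¹)
  sigma = 2.71 × 10⁸ Pa
Convert: sigma = 2.71 × 10⁸ Pa = 271 MPa
Final answer: sigma = 271 MPa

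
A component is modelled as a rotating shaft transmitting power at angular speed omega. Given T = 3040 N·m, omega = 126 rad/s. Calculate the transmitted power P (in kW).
Model: a rotating shaft transmitting power at angular speed omega, so P = T·omega.
Substitute:
  P = 3040 × 126
  P = 383000 W
Convert: P = 383000 W = 383 kW
Final answer: P = 383 kW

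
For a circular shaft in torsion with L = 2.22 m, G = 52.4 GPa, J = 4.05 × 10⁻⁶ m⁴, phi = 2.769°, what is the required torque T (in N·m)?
Model: a circular shaft in torsion, so phi = (T·L) / (G·J).
Solve for T: T = (phi·G·J) / L.
Convert to SI units:
  G = 52.4 GPa = 5.24 × 10¹⁰ Pa
  phi = 2.769° = 0.04833 rad
Substitute:
  T = (0.04833 × (5.24 × 10¹⁰) × (4.05 × 10⁻⁶)) / 2.22
  T = 4620 N·m
Final answer: T = 4620 N·m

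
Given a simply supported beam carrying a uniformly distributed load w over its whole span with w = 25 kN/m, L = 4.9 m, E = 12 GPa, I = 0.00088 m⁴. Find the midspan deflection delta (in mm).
Model: a simply supported beam carrying a uniformly distributed load w over its whole span, so delta = (5·w·L^4) / (384·E·I).
Convert to SI units:
  w = 25 kN/m = 25000 N/m
  E = 12 GPa = 1.2 × 10¹⁰ Pa
Substitute:
  delta = (5 × 25000 × 4.9^4) / (384 × (1.2 × 10¹⁰) × 0.00088)
  delta = 0.01777 m
Convert: delta = 0.01777 m = 17.77 mm
Final answer: delta = 17.77 mm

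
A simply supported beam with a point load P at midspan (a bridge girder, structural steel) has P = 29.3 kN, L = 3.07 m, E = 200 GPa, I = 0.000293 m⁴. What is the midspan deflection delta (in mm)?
Model: a simply supported beam with a point load P at midspan, so delta = (P·L^3) / (48·E·I).
Convert to SI units:
  P = 29.3 kN = 29300 N
  E = 200 GPa = 2 × 10¹¹ Pa
Substitute:
  delta = (29300 × 3.07^3) / (48 × (2 × 10¹¹) × 0.000293)
  delta = 0.0003014 m
Convert: delta = 0.0003014 m = 0.3014 mm
Final answer: delta = 0.3014 mm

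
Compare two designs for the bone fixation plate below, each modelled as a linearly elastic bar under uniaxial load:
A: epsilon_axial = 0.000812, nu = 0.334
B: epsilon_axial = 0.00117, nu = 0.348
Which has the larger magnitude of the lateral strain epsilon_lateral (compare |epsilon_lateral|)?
Model: a linearly elastic bar under uniaxial load, so epsilon_lateral = -nu·epsilon_axial (SI units).
  A: epsilon_lateral = -(0.334 × 0.000812) = -0.0002712
  B: epsilon_lateral = -(0.348 × 0.00117) = -0.0004072
|epsilon_lateral|: A = 0.0002712, B = 0.0004072, so B is larger in magnitude.
Final answer: B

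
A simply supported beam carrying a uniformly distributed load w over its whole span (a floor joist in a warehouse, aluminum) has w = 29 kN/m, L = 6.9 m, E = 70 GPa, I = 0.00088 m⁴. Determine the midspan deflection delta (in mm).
Model: a simply supported beam carrying a uniformly distributed load w over its whole span, so delta = (5·w·L^4) / (384·E·I).
Convert to SI units:
  w = 29 kN/m = 29000 N/m
  E = 70 GPa = 7 × 10¹⁰ Pa
Substitute:
  delta = (5 × 29000 × 6.9^4) / (384 × (7 × 10¹⁰) × 0.00088)
  delta = 0.01389 m
Convert: delta = 0.01389 m = 13.89 mm
Final answer: delta = 13.89 mm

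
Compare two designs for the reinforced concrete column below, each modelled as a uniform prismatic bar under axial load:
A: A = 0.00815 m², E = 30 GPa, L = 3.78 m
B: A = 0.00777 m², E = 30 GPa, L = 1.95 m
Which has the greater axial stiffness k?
Model: a uniform prismatic bar under axial load, so k = (A·E) / L (SI units).
  A: k = (0.00815 × (3 × 10¹⁰)) / 3.78 = 6.468 × 10⁷ N/m = 64.68 MN/m
  B: k = (0.00777 × (3 × 10¹⁰)) / 1.95 = 1.195 × 10⁸ N/m = 119.5 MN/m
119.5 MN/m > 64.68 MN/m, so B is larger.
Final answer: B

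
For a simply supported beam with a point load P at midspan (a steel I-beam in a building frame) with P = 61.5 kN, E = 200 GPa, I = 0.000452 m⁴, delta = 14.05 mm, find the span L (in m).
Model: a simply supported beam with a point load P at midspan, so delta = (P·L^3) / (48·E·I).
Solve for L: L = ((48·delta·E·I) / P)^(1/3).
Convert to SI units:
  P = 61.5 kN = 61500 N
  E = 200 GPa = 2 × 10¹¹ Pa
  delta = 14.05 mm = 0.01405 m
Substitute:
  L = ((48 × 0.01405 × (2 × 10¹¹) × 0.000452) / 61500)^(1/3)
  L = 9.971 m
Final answer: L = 9.971 m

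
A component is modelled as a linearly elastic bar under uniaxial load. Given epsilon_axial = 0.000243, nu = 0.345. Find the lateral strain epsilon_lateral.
Model: a linearly elastic bar under uniaxial load, so epsilon_lateral = -nu·epsilon_axial.
Substitute:
  epsilon_lateral = -(0.345 × 0.000243)
  epsilon_lateral = -8.383 × 10⁻⁵
Final answer: epsilon_lateral = -8.383 × 10⁻⁵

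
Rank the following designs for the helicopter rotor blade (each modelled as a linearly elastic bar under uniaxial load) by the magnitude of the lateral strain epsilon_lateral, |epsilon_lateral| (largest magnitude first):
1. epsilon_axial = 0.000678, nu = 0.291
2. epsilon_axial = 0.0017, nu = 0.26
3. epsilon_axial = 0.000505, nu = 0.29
Model: a linearly elastic bar under uniaxial load, so epsilon_lateral = -nu·epsilon_axial (SI units).
  Case 1: epsilon_lateral = -(0.291 × 0.000678) = -0.0001973
  Case 2: epsilon_lateral = -(0.26 × 0.0017) = -0.000442
  Case 3: epsilon_lateral = -(0.29 × 0.000505) = -0.0001465
Ordering by |epsilon_lateral|: 0.000442 (case 2) > 0.0001973 (case 1) > 0.0001465 (case 3)
Final answer: 2, 1, 3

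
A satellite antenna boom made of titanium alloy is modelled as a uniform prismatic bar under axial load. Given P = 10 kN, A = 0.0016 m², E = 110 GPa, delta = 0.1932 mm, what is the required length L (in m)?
Model: a uniform prismatic bar under axial load, so delta = (P·L) / (A·E).
Solve for L: L = (delta·A·E) / P.
Convert to SI units:
  P = 10 kN = 10000 N
  E = 110 GPa = 1.1 × 10¹¹ Pa
  delta = 0.1932 mm = 0.0001932 m
Substitute:
  L = (0.0001932 × 0.0016 × (1.1 × 10¹¹)) / 10000
  L = 3.4 m
Final answer: L = 3.4 m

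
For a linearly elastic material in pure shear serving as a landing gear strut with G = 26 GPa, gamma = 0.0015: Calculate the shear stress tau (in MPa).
Model: a linearly elastic material in pure shear, so tau = G·gamma.
Convert to SI units:
  G = 26 GPa = 2.6 × 10¹⁰ Pa
Substitute:
  tau = (2.6 × 10¹⁰) × 0.0015
  tau = 3.9 × 10⁷ Pa
Convert: tau = 3.9 × 10⁷ Pa = 39 MPa
Final answer: tau = 39 MPa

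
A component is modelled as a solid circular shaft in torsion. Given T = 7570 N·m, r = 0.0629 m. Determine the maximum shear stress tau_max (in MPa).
Model: a solid circular shaft in torsion, so tau_max = (2·T) / (π·r^3).
Substitute:
  tau_max = (2 × 7570) / (π × 0.0629^3)
  tau_max = 1.937 × 10⁷ Pa
Convert: tau_max = 1.937 × 10⁷ Pa = 19.37 MPa
Final answer: tau_max = 19.37 MPa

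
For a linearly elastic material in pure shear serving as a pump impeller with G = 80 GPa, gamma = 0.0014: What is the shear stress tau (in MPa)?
Model: a linearly elastic material in pure shear, so tau = G·gamma.
Convert to SI units:
  G = 80 GPa = 8 × 10¹⁰ Pa
Substitute:
  tau = (8 × 10¹⁰) × 0.0014
  tau = 1.12 × 10⁸ Pa
Convert: tau = 1.12 × 10⁸ Pa = 112 MPa
Final answer: tau = 112 MPa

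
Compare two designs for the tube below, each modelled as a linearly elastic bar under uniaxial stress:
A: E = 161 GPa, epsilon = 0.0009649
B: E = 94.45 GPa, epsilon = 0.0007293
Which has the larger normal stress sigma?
Model: a linearly elastic bar under uniaxial stress, so sigma = E·epsilon (SI units).
  A: sigma = (1.61 × 10¹¹) × 0.0009649 = 1.553 × 10⁸ Pa = 155.3 MPa
  B: sigma = (9.445 × 10¹⁰) × 0.0007293 = 6.888 × 10⁷ Pa = 68.88 MPa
155.3 MPa > 68.88 MPa, so A is larger.
Final answer: A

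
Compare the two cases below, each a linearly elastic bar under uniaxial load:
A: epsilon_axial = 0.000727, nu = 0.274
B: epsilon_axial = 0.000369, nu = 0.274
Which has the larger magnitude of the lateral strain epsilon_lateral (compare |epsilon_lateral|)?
Model: a linearly elastic bar under uniaxial load, so epsilon_lateral = -nu·epsilon_axial (SI units).
  A: epsilon_lateral = -(0.274 × 0.000727) = -0.0001992
  B: epsilon_lateral = -(0.274 × 0.000369) = -0.0001011
|epsilon_lateral|: A = 0.0001992, B = 0.0001011, so A is larger in magnitude.
Final answer: A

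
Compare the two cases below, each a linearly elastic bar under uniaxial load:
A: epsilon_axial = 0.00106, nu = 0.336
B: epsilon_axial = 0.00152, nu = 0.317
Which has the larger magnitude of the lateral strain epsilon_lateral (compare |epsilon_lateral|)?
Model: a linearly elastic bar under uniaxial load, so epsilon_lateral = -nu·epsilon_axial (SI units).
  A: epsilon_lateral = -(0.336 × 0.00106) = -0.0003562
  B: epsilon_lateral = -(0.317 × 0.00152) = -0.0004818
|epsilon_lateral|: A = 0.0003562, B = 0.0004818, so B is larger in magnitude.
Final answer: B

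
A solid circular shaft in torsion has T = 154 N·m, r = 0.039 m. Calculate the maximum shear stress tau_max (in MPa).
Model: a solid circular shaft in torsion, so tau_max = (2·T) / (π·r^3).
Substitute:
  tau_max = (2 × 154) / (π × 0.039^3)
  tau_max = 1.653 × 10⁶ Pa
Convert: tau_max = 1.653 × 10⁶ Pa = 1.653 MPa
Final answer: tau_max = 1.653 MPa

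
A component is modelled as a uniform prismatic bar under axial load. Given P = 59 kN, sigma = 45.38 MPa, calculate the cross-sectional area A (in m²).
Model: a uniform prismatic bar under axial load, so sigma = P / A.
Solve for A: A = P / sigma.
Convert to SI units:
  P = 59 kN = 59000 N
  sigma = 45.38 MPa = 4.538 × 10⁷ Pa
Substitute:
  A = 59000 / (4.538 × 10⁷)
  A = 0.0013 m²
Final answer: A = 0.0013 m²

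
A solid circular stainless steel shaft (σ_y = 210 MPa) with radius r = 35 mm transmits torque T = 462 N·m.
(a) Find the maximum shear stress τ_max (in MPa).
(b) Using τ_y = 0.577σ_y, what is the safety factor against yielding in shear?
(a) For a solid circular shaft, τ_max = T·r/J with J = π·r^4/2, i.e. τ_max = 2·T / (π·r^3). Convert r = 35 mm = 0.035 m.
  τ_max = (2 × 462) / (π × 0.035^3) = 6.86 × 10⁶ Pa = 6.86 MPa
(b) τ_y = 0.577 × 210 = 121.17 MPa
  SF = τ_y/τ_max = 121.17 / 6.86 = 17.66
Final answer: (a) τ_max = 6.86 MPa, (b) SF = 17.66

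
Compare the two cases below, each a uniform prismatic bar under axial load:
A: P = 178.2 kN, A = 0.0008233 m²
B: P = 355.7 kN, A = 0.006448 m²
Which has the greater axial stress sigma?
Model: a uniform prismatic bar under axial load, so sigma = P / A (SI units).
  A: sigma = 178200 / 0.0008233 = 2.164 × 10⁸ Pa = 216.4 MPa
  B: sigma = 355700 / 0.006448 = 5.516 × 10⁷ Pa = 55.16 MPa
216.4 MPa > 55.16 MPa, so A is larger.
Final answer: A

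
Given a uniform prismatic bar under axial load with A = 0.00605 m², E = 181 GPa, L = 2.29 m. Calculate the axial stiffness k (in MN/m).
Model: a uniform prismatic bar under axial load, so k = (A·E) / L.
Convert to SI units:
  E = 181 GPa = 1.81 × 10¹¹ Pa
Substitute:
  k = (0.00605 × (1.81 × 10¹¹)) / 2.29
  k = 4.782 × 10⁸ N/m
Convert: k = 4.782 × 10⁸ N/m = 478.2 MN/m
Final answer: k = 478.2 MN/m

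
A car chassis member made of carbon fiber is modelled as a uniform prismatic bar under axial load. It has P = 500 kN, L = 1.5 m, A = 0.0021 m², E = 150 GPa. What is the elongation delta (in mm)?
Model: a uniform prismatic bar under axial load, so delta = (P·L) / (A·E).
Convert to SI units:
  P = 500 kN = 500000 N
  E = 150 GPa = 1.5 × 10¹¹ Pa
Substitute:
  delta = (500000 × 1.5) / (0.0021 × (1.5 × 10¹¹))
  delta = 0.002381 m
Convert: delta = 0.002381 m = 2.381 mm
Final answer: delta = 2.381 mm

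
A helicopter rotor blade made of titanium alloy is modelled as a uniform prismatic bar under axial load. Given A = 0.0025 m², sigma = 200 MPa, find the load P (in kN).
Model: a uniform prismatic bar under axial load, so sigma = P / A.
Solve for P: P = sigma·A.
Convert to SI units:
  sigma = 200 MPa = 2 × 10⁸ Pa
Substitute:
  P = (2 × 10⁸) × 0.0025
  P = 500000 N
Convert: P = 500000 N = 500 kN
Final answer: P = 500 kN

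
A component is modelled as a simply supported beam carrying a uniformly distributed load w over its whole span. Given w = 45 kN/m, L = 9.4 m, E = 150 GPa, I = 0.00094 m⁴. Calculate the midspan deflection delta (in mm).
Model: a simply supported beam carrying a uniformly distributed load w over its whole span, so delta = (5·w·L^4) / (384·E·I).
Convert to SI units:
  w = 45 kN/m = 45000 N/m
  E = 150 GPa = 1.5 × 10¹¹ Pa
Substitute:
  delta = (5 × 45000 × 9.4^4) / (384 × (1.5 × 10¹¹) × 0.00094)
  delta = 0.03244 m
Convert: delta = 0.03244 m = 32.44 mm
Final answer: delta = 32.44 mm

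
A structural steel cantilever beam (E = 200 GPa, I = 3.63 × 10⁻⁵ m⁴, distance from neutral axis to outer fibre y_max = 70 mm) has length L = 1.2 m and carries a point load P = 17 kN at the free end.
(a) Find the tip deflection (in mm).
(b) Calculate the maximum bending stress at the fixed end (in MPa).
(a) Tip deflection of a cantilever with an end point load: δ = P·L^3 / (3·E·I). Convert P = 17 kN = 17000 N, E = 200 GPa = 2 × 10¹¹ Pa.
  δ = (17000 × 1.2^3) / (3 × (2 × 10¹¹) × (3.63 × 10⁻⁵)) = 0.001349 m = 1.349 mm
(b) Maximum bending moment at the fixed end: M = P·L = 17000 × 1.2 = 20400 N·m. Convert y_max = 70 mm = 0.07 m.
  σ = M·y_max / I = (20400 × 0.07) / (3.63 × 10⁻⁵) = 3.934 × 10⁷ Pa = 39.34 MPa
Final answer: (a) δ = 1.349 mm, (b) σ = 39.34 MPa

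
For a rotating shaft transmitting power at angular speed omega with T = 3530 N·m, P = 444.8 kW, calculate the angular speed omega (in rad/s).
Model: a rotating shaft transmitting power at angular speed omega, so P = T·omega.
Solve for omega: omega = P / T.
Convert to SI units:
  P = 444.8 kW = 444800 W
Substitute:
  omega = 444800 / 3530
  omega = 126 rad/s
Final answer: omega = 126 rad/s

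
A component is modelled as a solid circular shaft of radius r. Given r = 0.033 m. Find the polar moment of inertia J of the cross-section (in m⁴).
Model: a solid circular shaft of radius r, so J = (π·r^4) / 2.
Substitute:
  J = (π × 0.033^4) / 2
  J = 1.863 × 10⁻⁶ m⁴
Final answer: J = 1.863 × 10⁻⁶ m⁴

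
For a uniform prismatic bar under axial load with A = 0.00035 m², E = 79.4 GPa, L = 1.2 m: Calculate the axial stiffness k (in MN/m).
Model: a uniform prismatic bar under axial load, so k = (A·E) / L.
Convert to SI units:
  E = 79.4 GPa = 7.94 × 10¹⁰ Pa
Substitute:
  k = (0.00035 × (7.94 × 10¹⁰)) / 1.2
  k = 2.316 × 10⁷ N/m
Convert: k = 2.316 × 10⁷ N/m = 23.16 MN/m
Final answer: k = 23.16 MN/m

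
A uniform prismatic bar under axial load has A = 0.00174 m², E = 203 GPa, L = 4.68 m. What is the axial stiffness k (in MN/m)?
Model: a uniform prismatic bar under axial load, so k = (A·E) / L.
Convert to SI units:
  E = 203 GPa = 2.03 × 10¹¹ Pa
Substitute:
  k = (0.00174 × (2.03 × 10¹¹)) / 4.68
  k = 7.547 × 10⁷ N/m
Convert: k = 7.547 × 10⁷ N/m = 75.47 MN/m
Final answer: k = 75.47 MN/m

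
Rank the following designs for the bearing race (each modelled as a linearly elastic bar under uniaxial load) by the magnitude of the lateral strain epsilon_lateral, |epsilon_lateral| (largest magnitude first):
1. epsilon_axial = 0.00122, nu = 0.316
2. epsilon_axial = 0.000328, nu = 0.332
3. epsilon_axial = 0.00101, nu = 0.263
Model: a linearly elastic bar under uniaxial load, so epsilon_lateral = -nu·epsilon_axial (SI units).
  Case 1: epsilon_lateral = -(0.316 × 0.00122) = -0.0003855
  Case 2: epsilon_lateral = -(0.332 × 0.000328) = -0.0001089
  Case 3: epsilon_lateral = -(0.263 × 0.00101) = -0.0002656
Ordering by |epsilon_lateral|: 0.0003855 (case 1) > 0.0002656 (case 3) > 0.0001089 (case 2)
Final answer: 1, 3, 2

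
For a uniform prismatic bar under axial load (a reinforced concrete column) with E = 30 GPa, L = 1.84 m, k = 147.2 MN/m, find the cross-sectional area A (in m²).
Model: a uniform prismatic bar under axial load, so k = (A·E) / L.
Solve for A: A = (k·L) / E.
Convert to SI units:
  E = 30 GPa = 3 × 10¹⁰ Pa
  k = 147.2 MN/m = 1.472 × 10⁸ N/m
Substitute:
  A = ((1.472 × 10⁸) × 1.84) / (3 × 10¹⁰)
  A = 0.009028 m²
Final answer: A = 0.009028 m²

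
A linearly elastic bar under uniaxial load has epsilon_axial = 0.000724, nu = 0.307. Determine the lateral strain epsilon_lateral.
Model: a linearly elastic bar under uniaxial load, so epsilon_lateral = -nu·epsilon_axial.
Substitute:
  epsilon_lateral = -(0.307 × 0.000724)
  epsilon_lateral = -0.0002223
Final answer: epsilon_lateral = -0.0002223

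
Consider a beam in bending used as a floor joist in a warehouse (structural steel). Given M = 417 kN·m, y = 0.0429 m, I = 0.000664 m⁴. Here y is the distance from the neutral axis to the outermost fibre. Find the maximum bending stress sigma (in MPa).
Model: a beam in bending, so sigma = (M·y) / I.
Convert to SI units:
  M = 417 kN·m = 417000 N·m
Substitute:
  sigma = (417000 × 0.0429) / 0.000664
  sigma = 2.694 × 10⁷ Pa
Convert: sigma = 2.694 × 10⁷ Pa = 26.94 MPa
Final answer: sigma = 26.94 MPa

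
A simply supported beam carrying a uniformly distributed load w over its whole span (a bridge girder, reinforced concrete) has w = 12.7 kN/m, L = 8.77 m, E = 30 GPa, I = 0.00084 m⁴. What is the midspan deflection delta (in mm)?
Model: a simply supported beam carrying a uniformly distributed load w over its whole span, so delta = (5·w·L^4) / (384·E·I).
Convert to SI units:
  w = 12.7 kN/m = 12700 N/m
  E = 30 GPa = 3 × 10¹⁰ Pa
Substitute:
  delta = (5 × 12700 × 8.77^4) / (384 × (3 × 10¹⁰) × 0.00084)
  delta = 0.03882 m
Convert: delta = 0.03882 m = 38.82 mm
Final answer: delta = 38.82 mm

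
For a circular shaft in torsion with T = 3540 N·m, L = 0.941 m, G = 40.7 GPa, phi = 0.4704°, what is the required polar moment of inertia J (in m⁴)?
Model: a circular shaft in torsion, so phi = (T·L) / (G·J).
Solve for J: J = (T·L) / (phi·G).
Convert to SI units:
  G = 40.7 GPa = 4.07 × 10¹⁰ Pa
  phi = 0.4704° = 0.00821 rad
Substitute:
  J = (3540 × 0.941) / (0.00821 × (4.07 × 10¹⁰))
  J = 9.969 × 10⁻⁶ m⁴
Final answer: J = 9.969 × 10⁻⁶ m⁴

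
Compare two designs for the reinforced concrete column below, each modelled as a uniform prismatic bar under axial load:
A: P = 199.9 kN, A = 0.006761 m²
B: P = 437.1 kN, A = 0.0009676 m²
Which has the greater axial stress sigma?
Model: a uniform prismatic bar under axial load, so sigma = P / A (SI units).
  A: sigma = 199900 / 0.006761 = 2.957 × 10⁷ Pa = 29.57 MPa
  B: sigma = 437100 / 0.0009676 = 4.517 × 10⁸ Pa = 451.7 MPa
451.7 MPa > 29.57 MPa, so B is larger.
Final answer: B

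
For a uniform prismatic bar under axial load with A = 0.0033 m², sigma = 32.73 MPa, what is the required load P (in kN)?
Model: a uniform prismatic bar under axial load, so sigma = P / A.
Solve for P: P = sigma·A.
Convert to SI units:
  sigma = 32.73 MPa = 3.273 × 10⁷ Pa
Substitute:
  P = (3.273 × 10⁷) × 0.0033
  P = 108000 N
Convert: P = 108000 N = 108 kN
Final answer: P = 108 kN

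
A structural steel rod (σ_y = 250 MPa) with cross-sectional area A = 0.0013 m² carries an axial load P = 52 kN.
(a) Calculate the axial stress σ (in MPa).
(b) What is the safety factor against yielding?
(a) Axial stress σ = P/A. Convert P = 52 kN = 52000 N.
  σ = 52000 / 0.0013 = 4 × 10⁷ Pa = 40 MPa
(b) Safety factor SF = σ_y/σ = 250 / 40 = 6.25
Final answer: (a) σ = 40 MPa, (b) SF = 6.25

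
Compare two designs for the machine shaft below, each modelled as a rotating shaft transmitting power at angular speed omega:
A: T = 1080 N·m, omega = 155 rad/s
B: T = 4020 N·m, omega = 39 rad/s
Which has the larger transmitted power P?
Model: a rotating shaft transmitting power at angular speed omega, so P = T·omega (SI units).
  A: P = 1080 × 155 = 167400 W = 167.4 kW
  B: P = 4020 × 39 = 156800 W = 156.8 kW
167.4 kW > 156.8 kW, so A is larger.
Final answer: A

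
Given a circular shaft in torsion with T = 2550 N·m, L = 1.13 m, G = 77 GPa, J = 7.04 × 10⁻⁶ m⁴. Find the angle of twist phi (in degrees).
Model: a circular shaft in torsion, so phi = (T·L) / (G·J).
Convert to SI units:
  G = 77 GPa = 7.7 × 10¹⁰ Pa
Substitute:
  phi = (2550 × 1.13) / ((7.7 × 10¹⁰) × (7.04 × 10⁻⁶))
  phi = 0.005316 rad
Convert to degrees: phi = 0.005316 × 180/π = 0.3046°
Final answer: phi = 0.3046°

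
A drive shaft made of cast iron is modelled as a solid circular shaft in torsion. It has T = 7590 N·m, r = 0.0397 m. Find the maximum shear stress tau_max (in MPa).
Model: a solid circular shaft in torsion, so tau_max = (2·T) / (π·r^3).
Substitute:
  tau_max = (2 × 7590) / (π × 0.0397^3)
  tau_max = 7.722 × 10⁷ Pa
Convert: tau_max = 7.722 × 10⁷ Pa = 77.22 MPa
Final answer: tau_max = 77.22 MPa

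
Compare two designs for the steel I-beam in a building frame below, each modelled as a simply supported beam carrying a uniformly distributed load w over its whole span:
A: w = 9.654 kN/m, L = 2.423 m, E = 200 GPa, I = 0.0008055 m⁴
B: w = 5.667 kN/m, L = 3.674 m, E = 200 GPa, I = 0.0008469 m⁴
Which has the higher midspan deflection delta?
Model: a simply supported beam carrying a uniformly distributed load w over its whole span, so delta = (5·w·L^4) / (384·E·I) (SI units).
  A: delta = (5 × 9654 × 2.423^4) / (384 × (2 × 10¹¹) × 0.0008055) = 2.689 × 10⁻⁵ m = 0.02689 mm
  B: delta = (5 × 5667 × 3.674^4) / (384 × (2 × 10¹¹) × 0.0008469) = 7.938 × 10⁻⁵ m = 0.07938 mm
0.07938 mm > 0.02689 mm, so B is larger.
Final answer: B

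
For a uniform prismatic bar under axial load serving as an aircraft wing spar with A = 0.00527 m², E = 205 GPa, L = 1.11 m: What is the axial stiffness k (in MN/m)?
Model: a uniform prismatic bar under axial load, so k = (A·E) / L.
Convert to SI units:
  E = 205 GPa = 2.05 × 10¹¹ Pa
Substitute:
  k = (0.00527 × (2.05 × 10¹¹)) / 1.11
  k = 9.733 × 10⁸ N/m
Convert: k = 9.733 × 10⁸ N/m = 973.3 MN/m
Final answer: k = 973.3 MN/m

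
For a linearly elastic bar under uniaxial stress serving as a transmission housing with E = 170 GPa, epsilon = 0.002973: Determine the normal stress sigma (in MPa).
Model: a linearly elastic bar under uniaxial stress, so sigma = E·epsilon.
Convert to SI units:
  E = 170 GPa = 1.7 × 10¹¹ Pa
Substitute:
  sigma = (1.7 × 10¹¹) × 0.002973
  sigma = 5.054 × 10⁸ Pa
Convert: sigma = 5.054 × 10⁸ Pa = 505.4 MPa
Final answer: sigma = 505.4 MPa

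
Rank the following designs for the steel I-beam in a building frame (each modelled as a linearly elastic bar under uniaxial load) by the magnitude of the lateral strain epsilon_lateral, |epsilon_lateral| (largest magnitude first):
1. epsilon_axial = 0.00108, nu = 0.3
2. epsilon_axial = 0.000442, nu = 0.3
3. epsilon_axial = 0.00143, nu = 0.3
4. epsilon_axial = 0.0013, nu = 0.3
Model: a linearly elastic bar under uniaxial load, so epsilon_lateral = -nu·epsilon_axial (SI units).
  Case 1: epsilon_lateral = -(0.3 × 0.00108) = -0.000324
  Case 2: epsilon_lateral = -(0.3 × 0.000442) = -0.0001326
  Case 3: epsilon_lateral = -(0.3 × 0.00143) = -0.000429
  Case 4: epsilon_lateral = -(0.3 × 0.0013) = -0.00039
Ordering by |epsilon_lateral|: 0.000429 (case 3) > 0.00039 (case 4) > 0.000324 (case 1) > 0.0001326 (case 2)
Final answer: 3, 4, 1, 2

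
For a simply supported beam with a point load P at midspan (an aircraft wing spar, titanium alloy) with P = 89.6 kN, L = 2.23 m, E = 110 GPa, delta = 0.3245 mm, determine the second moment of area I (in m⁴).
Model: a simply supported beam with a point load P at midspan, so delta = (P·L^3) / (48·E·I).
Solve for I: I = (P·L^3) / (48·delta·E).
Convert to SI units:
  P = 89.6 kN = 89600 N
  E = 110 GPa = 1.1 × 10¹¹ Pa
  delta = 0.3245 mm = 0.0003245 m
Substitute:
  I = (89600 × 2.23^3) / (48 × 0.0003245 × (1.1 × 10¹¹))
  I = 0.0005799 m⁴
Final answer: I = 0.0005799 m⁴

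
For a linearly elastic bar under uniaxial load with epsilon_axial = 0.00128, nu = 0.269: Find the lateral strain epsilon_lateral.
Model: a linearly elastic bar under uniaxial load, so epsilon_lateral = -nu·epsilon_axial.
Substitute:
  epsilon_lateral = -(0.269 × 0.00128)
  epsilon_lateral = -0.0003443
Final answer: epsilon_lateral = -0.0003443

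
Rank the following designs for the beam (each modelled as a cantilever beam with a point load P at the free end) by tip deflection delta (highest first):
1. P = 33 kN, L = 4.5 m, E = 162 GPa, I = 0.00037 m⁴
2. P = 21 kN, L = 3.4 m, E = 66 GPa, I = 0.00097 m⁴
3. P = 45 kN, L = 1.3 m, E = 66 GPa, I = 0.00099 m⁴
Model: a cantilever beam with a point load P at the free end, so delta = (P·L^3) / (3·E·I) (SI units).
  Case 1: delta = (33000 × 4.5^3) / (3 × (1.62 × 10¹¹) × 0.00037) = 0.01672 m = 16.72 mm
  Case 2: delta = (21000 × 3.4^3) / (3 × (6.6 × 10¹⁰) × 0.00097) = 0.004298 m = 4.298 mm
  Case 3: delta = (45000 × 1.3^3) / (3 × (6.6 × 10¹⁰) × 0.00099) = 0.0005044 m = 0.5044 mm
Ordering: 16.72 mm (case 1) > 4.298 mm (case 2) > 0.5044 mm (case 3)
Final answer: 1, 2, 3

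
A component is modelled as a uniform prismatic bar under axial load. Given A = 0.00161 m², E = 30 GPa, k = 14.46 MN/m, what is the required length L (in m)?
Model: a uniform prismatic bar under axial load, so k = (A·E) / L.
Solve for L: L = (A·E) / k.
Convert to SI units:
  E = 30 GPa = 3 × 10¹⁰ Pa
  k = 14.46 MN/m = 1.446 × 10⁷ N/m
Substitute:
  L = (0.00161 × (3 × 10¹⁰)) / (1.446 × 10⁷)
  L = 3.34 m
Final answer: L = 3.34 m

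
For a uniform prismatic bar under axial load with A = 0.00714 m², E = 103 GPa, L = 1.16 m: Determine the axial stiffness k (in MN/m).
Model: a uniform prismatic bar under axial load, so k = (A·E) / L.
Convert to SI units:
  E = 103 GPa = 1.03 × 10¹¹ Pa
Substitute:
  k = (0.00714 × (1.03 × 10¹¹)) / 1.16
  k = 6.34 × 10⁸ N/m
Convert: k = 6.34 × 10⁸ N/m = 634 MN/m
Final answer: k = 634 MN/m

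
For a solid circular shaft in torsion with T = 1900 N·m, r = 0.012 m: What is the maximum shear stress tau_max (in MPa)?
Model: a solid circular shaft in torsion, so tau_max = (2·T) / (π·r^3).
Substitute:
  tau_max = (2 × 1900) / (π × 0.012^3)
  tau_max = 7 × 10⁸ Pa
Convert: tau_max = 7 × 10⁸ Pa = 700 MPa
Final answer: tau_max = 700 MPa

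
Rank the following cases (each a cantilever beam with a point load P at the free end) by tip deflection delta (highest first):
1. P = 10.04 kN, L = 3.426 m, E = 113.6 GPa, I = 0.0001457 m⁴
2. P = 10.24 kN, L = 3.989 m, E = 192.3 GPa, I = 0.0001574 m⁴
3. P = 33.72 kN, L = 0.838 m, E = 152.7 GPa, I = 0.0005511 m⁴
Model: a cantilever beam with a point load P at the free end, so delta = (P·L^3) / (3·E·I) (SI units).
  Case 1: delta = (10040 × 3.426^3) / (3 × (1.136 × 10¹¹) × 0.0001457) = 0.008131 m = 8.131 mm
  Case 2: delta = (10240 × 3.989^3) / (3 × (1.923 × 10¹¹) × 0.0001574) = 0.007158 m = 7.158 mm
  Case 3: delta = (33720 × 0.838^3) / (3 × (1.527 × 10¹¹) × 0.0005511) = 7.86 × 10⁻⁵ m = 0.0786 mm
Ordering: 8.131 mm (case 1) > 7.158 mm (case 2) > 0.0786 mm (case 3)
Final answer: 1, 2, 3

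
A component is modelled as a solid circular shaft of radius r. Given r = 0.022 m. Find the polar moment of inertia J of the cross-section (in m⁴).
Model: a solid circular shaft of radius r, so J = (π·r^4) / 2.
Substitute:
  J = (π × 0.022^4) / 2
  J = 3.68 × 10⁻⁷ m⁴
Final answer: J = 3.68 × 10⁻⁷ m⁴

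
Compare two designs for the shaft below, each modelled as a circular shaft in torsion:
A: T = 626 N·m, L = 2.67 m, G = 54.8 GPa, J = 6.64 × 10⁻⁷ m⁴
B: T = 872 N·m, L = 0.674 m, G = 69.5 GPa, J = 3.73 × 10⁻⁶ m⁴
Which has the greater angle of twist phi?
Model: a circular shaft in torsion, so phi = (T·L) / (G·J) (SI units).
  A: phi = (626 × 2.67) / ((5.48 × 10¹⁰) × (6.64 × 10⁻⁷)) = 0.04593 rad = 2.632°
  B: phi = (872 × 0.674) / ((6.95 × 10¹⁰) × (3.73 × 10⁻⁶)) = 0.002267 rad = 0.1299°
2.632° > 0.1299°, so A is larger.
Final answer: A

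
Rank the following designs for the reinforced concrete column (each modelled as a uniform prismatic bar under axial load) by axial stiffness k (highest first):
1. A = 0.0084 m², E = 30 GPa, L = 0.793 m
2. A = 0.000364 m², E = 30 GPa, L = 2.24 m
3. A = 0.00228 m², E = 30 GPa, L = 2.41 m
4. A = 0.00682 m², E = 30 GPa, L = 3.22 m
Model: a uniform prismatic bar under axial load, so k = (A·E) / L (SI units).
  Case 1: k = (0.0084 × (3 × 10¹⁰)) / 0.793 = 3.178 × 10⁸ N/m = 317.8 MN/m
  Case 2: k = (0.000364 × (3 × 10¹⁰)) / 2.24 = 4.875 × 10⁶ N/m = 4.875 MN/m
  Case 3: k = (0.00228 × (3 × 10¹⁰)) / 2.41 = 2.838 × 10⁷ N/m = 28.38 MN/m
  Case 4: k = (0.00682 × (3 × 10¹⁰)) / 3.22 = 6.354 × 10⁷ N/m = 63.54 MN/m
Ordering: 317.8 MN/m (case 1) > 63.54 MN/m (case 4) > 28.38 MN/m (case 3) > 4.875 MN/m (case 2)
Final answer: 1, 4, 3, 2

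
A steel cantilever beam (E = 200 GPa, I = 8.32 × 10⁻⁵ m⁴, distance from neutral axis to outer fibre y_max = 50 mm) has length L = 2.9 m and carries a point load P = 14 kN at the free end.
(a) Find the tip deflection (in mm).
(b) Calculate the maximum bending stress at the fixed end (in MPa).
(a) Tip deflection of a cantilever with an end point load: δ = P·L^3 / (3·E·I). Convert P = 14 kN = 14000 N, E = 200 GPa = 2 × 10¹¹ Pa.
  δ = (14000 × 2.9^3) / (3 × (2 × 10¹¹) × (8.32 × 10⁻⁵)) = 0.00684 m = 6.84 mm
(b) Maximum bending moment at the fixed end: M = P·L = 14000 × 2.9 = 40600 N·m. Convert y_max = 50 mm = 0.05 m.
  σ = M·y_max / I = (40600 × 0.05) / (8.32 × 10⁻⁵) = 2.44 × 10⁷ Pa = 24.4 MPa
Final answer: (a) δ = 6.84 mm, (b) σ = 24.4 MPa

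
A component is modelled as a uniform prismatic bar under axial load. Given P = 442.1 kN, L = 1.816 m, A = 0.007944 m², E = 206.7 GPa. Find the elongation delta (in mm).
Model: a uniform prismatic bar under axial load, so delta = (P·L) / (A·E).
Convert to SI units:
  P = 442.1 kN = 442100 N
  E = 206.7 GPa = 2.067 × 10¹¹ Pa
Substitute:
  delta = (442100 × 1.816) / (0.007944 × (2.067 × 10¹¹))
  delta = 0.0004889 m
Convert: delta = 0.0004889 m = 0.4889 mm
Final answer: delta = 0.4889 mm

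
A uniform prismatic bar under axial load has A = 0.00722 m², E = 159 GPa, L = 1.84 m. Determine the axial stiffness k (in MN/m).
Model: a uniform prismatic bar under axial load, so k = (A·E) / L.
Convert to SI units:
  E = 159 GPa = 1.59 × 10¹¹ Pa
Substitute:
  k = (0.00722 × (1.59 × 10¹¹)) / 1.84
  k = 6.239 × 10⁸ N/m
Convert: k = 6.239 × 10⁸ N/m = 623.9 MN/m
Final answer: k = 623.9 MN/m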